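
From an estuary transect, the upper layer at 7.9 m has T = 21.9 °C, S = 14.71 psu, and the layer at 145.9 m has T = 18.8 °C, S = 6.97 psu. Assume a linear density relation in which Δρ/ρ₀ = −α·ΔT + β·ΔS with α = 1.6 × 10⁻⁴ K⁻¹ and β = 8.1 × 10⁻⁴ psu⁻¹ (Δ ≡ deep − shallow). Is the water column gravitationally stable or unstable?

ΔT = 18.8 − 21.9 = -3.1 K and ΔS = 6.97 − 14.71 = -7.74 psu (deep − shallow).
−αΔT = 4.96 × 10⁻⁴; βΔS = -6.2694 × 10⁻³; sum Δρ/ρ₀ = -5.7734 × 10⁻³.
Δρ/ρ₀ < 0, so Δρ < 0: deeper water is lighter → statically unstable; the column would overturn.

unstable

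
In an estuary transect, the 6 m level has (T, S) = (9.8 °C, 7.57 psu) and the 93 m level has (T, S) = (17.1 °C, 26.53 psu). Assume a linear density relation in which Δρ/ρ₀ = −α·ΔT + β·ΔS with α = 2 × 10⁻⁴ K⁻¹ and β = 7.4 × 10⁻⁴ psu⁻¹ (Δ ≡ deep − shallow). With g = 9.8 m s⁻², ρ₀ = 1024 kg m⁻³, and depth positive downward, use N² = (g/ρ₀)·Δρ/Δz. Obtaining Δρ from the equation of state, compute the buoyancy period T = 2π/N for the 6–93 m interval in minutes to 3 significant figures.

ΔT = +7.3 K, ΔS = +18.96 psu (deep − shallow).
Δρ/ρ₀ = −αΔT + βΔS = -1.46 × 10⁻³ + 0.0140304 = 0.0125704, so Δρ ≈ 12.87 kg m⁻³.
N² = (g/ρ₀)·Δρ/Δz = g·(Δρ/ρ₀)/Δz = 9.8 × 0.0125704 / 87 = 1.4160 × 10⁻³ s⁻².
N = √(1.4160 × 10⁻³) = 0.037630 rad s⁻¹ → T = 2π/N = 166.97 s = 2.7828 min ≈ 2.78 min.

2.78 min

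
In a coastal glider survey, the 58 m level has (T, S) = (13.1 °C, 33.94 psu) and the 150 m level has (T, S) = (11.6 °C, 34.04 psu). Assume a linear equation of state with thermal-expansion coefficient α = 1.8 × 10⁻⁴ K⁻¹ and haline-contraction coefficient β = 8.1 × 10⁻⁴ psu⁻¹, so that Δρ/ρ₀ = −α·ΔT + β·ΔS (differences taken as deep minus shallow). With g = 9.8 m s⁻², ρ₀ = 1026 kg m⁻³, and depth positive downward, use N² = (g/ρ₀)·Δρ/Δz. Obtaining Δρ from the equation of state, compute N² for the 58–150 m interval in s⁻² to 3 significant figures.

3.74 × 10⁻⁵ s⁻²

ΔT = -1.5 K, ΔS = +0.10 psu (deep − shallow).
Δρ/ρ₀ = −αΔT + βΔS = 2.70 × 10⁻⁴ + 8.10 × 10⁻⁵ = 3.51 × 10⁻⁴, so Δρ ≈ 0.3601 kg m⁻³.
N² = (g/ρ₀)·Δρ/Δz = g·(Δρ/ρ₀)/Δz = 9.8 × 3.51 × 10⁻⁴ / 92 = 3.7389 × 10⁻⁵ s⁻² ≈ 3.74 × 10⁻⁵ s⁻².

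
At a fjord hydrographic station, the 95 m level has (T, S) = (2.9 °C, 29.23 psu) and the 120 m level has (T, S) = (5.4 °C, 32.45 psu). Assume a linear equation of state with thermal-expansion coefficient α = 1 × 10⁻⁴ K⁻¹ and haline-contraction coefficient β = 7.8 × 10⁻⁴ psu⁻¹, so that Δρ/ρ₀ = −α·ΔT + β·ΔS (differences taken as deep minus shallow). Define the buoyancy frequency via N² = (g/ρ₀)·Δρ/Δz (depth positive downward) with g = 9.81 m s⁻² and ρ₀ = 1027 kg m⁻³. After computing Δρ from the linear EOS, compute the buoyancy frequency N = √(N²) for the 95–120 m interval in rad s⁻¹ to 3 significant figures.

ΔT = +2.5 K, ΔS = +3.22 psu (deep − shallow).
Δρ/ρ₀ = −αΔT + βΔS = -2.50 × 10⁻⁴ + 2.5116 × 10⁻³ = 2.2616 × 10⁻³, so Δρ ≈ 2.323 kg m⁻³.
N² = (g/ρ₀)·Δρ/Δz = g·(Δρ/ρ₀)/Δz = 9.81 × 2.2616 × 10⁻³ / 25 = 8.8745 × 10⁻⁴ s⁻².
N = √(8.8745 × 10⁻⁴) = 0.029790 rad s⁻¹ ≈ 0.0298 rad s⁻¹.

0.0298 rad s⁻¹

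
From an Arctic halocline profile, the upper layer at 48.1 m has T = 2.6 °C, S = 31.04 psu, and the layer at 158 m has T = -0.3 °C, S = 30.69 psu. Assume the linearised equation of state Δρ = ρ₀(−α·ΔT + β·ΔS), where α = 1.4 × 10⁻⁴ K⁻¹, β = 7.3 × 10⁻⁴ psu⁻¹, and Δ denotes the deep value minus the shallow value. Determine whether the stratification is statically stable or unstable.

ΔT = -0.3 − 2.6 = -2.9 K and ΔS = 30.69 − 31.04 = -0.35 psu (deep − shallow).
−αΔT = 4.06 × 10⁻⁴; βΔS = -2.555 × 10⁻⁴; sum Δρ/ρ₀ = 1.505 × 10⁻⁴.
Δρ/ρ₀ > 0, so Δρ > 0: deeper water is denser → statically stable.

stable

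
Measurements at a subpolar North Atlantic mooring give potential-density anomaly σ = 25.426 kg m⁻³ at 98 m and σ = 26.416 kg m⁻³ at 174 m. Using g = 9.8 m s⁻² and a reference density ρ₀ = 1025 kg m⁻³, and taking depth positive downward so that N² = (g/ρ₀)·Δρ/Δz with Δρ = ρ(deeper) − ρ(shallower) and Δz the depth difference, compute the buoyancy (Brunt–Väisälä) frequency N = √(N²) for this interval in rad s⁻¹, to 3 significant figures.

0.0112 rad s⁻¹

Δρ = 1026.416 − 1025.426 = 0.990 kg m⁻³ over Δz = 174 − 98 = 76 m.
N² = (9.8/1025) × (0.990/76) = 1.2454 × 10⁻⁴ s⁻².
N = √(1.2454 × 10⁻⁴) = 0.011160 rad s⁻¹ ≈ 0.0112 rad s⁻¹.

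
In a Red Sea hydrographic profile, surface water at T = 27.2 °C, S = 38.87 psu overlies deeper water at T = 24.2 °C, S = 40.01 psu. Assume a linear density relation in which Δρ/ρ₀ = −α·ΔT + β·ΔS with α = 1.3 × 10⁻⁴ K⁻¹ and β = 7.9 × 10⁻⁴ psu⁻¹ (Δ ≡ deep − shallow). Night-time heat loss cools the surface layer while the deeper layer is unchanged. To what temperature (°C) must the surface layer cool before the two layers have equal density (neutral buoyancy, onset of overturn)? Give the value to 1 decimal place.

17.3 °C

Neutral buoyancy requires Δρ = 0, i.e. −α(T_deep − T_surf′) + β(S_deep − S_surf) = 0.
T_surf′ = T_deep − (β/α)·ΔS = 24.2 − (7.9 × 10⁻⁴/1.3 × 10⁻⁴)·(+1.14) = 17.272 °C.
Cooling required: 27.2 − (17.272) = 9.928 °C.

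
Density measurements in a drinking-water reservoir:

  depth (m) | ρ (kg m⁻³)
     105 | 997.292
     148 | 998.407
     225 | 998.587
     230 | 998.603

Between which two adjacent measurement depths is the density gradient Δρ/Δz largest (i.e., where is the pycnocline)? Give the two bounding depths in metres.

105–148 m

Compute the density gradient over each adjacent pair:
  105–148 m: Δρ/Δz = 1.115/43 = 0.026 kg m⁻⁴
  148–225 m: Δρ/Δz = 0.180/77 = 2.3 × 10⁻³ kg m⁻⁴
  225–230 m: Δρ/Δz = 0.016/5 = 3.2 × 10⁻³ kg m⁻⁴
The largest gradient is in the 105–148 m interval — the pycnocline.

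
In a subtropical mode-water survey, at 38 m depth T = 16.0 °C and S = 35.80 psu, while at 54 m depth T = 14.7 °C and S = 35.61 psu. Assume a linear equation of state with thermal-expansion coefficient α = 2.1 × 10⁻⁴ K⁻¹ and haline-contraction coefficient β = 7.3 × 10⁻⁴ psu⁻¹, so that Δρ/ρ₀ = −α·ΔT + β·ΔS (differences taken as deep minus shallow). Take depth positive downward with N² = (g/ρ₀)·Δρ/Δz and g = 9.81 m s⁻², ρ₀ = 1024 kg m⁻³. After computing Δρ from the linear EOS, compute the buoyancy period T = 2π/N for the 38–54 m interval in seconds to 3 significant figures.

692 s

ΔT = -1.3 K, ΔS = -0.19 psu (deep − shallow).
Δρ/ρ₀ = −αΔT + βΔS = 2.73 × 10⁻⁴ − 1.387 × 10⁻⁴ = 1.343 × 10⁻⁴, so Δρ ≈ 0.1375 kg m⁻³.
N² = (g/ρ₀)·Δρ/Δz = g·(Δρ/ρ₀)/Δz = 9.81 × 1.343 × 10⁻⁴ / 16 = 8.2343 × 10⁻⁵ s⁻².
N = √(8.2343 × 10⁻⁵) = 9.0743 × 10⁻³ rad s⁻¹ → T = 2π/N = 692.42 s ≈ 692 s.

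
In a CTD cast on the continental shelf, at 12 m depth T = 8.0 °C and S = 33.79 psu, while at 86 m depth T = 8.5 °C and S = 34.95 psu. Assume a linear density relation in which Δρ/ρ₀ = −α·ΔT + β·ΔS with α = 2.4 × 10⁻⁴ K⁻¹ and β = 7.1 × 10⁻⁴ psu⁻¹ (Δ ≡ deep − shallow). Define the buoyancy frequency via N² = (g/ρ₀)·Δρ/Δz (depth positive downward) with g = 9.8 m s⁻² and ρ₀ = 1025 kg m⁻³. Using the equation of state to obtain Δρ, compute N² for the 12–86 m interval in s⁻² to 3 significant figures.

ΔT = +0.5 K, ΔS = +1.16 psu (deep − shallow).
Δρ/ρ₀ = −αΔT + βΔS = -1.20 × 10⁻⁴ + 8.236 × 10⁻⁴ = 7.036 × 10⁻⁴, so Δρ ≈ 0.7212 kg m⁻³.
N² = (g/ρ₀)·Δρ/Δz = g·(Δρ/ρ₀)/Δz = 9.8 × 7.036 × 10⁻⁴ / 74 = 9.3179 × 10⁻⁵ s⁻² ≈ 9.32 × 10⁻⁵ s⁻².

9.32 × 10⁻⁵ s⁻²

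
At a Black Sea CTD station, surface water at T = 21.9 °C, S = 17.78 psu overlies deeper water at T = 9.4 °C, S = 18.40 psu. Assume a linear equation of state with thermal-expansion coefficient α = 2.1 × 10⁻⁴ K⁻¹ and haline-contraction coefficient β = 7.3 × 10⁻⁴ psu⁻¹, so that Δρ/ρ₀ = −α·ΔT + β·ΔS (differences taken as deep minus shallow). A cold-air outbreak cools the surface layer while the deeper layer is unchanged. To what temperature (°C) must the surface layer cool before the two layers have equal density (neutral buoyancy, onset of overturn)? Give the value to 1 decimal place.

Neutral buoyancy requires Δρ = 0, i.e. −α(T_deep − T_surf′) + β(S_deep − S_surf) = 0.
T_surf′ = T_deep − (β/α)·ΔS = 9.4 − (7.3 × 10⁻⁴/2.1 × 10⁻⁴)·(+0.62) = 7.245 °C.
Cooling required: 21.9 − (7.245) = 14.655 °C.

7.2 °C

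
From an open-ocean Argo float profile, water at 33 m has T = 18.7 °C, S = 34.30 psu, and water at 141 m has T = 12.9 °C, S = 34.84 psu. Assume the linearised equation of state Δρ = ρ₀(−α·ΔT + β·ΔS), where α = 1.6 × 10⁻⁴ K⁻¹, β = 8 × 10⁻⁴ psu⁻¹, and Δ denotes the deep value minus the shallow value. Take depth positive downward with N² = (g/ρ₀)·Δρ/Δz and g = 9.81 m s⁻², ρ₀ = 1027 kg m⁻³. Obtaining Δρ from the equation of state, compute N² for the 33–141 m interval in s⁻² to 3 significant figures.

ΔT = -5.8 K, ΔS = +0.54 psu (deep − shallow).
Δρ/ρ₀ = −αΔT + βΔS = 9.28 × 10⁻⁴ + 4.32 × 10⁻⁴ = 1.36 × 10⁻³, so Δρ ≈ 1.397 kg m⁻³.
N² = (g/ρ₀)·Δρ/Δz = g·(Δρ/ρ₀)/Δz = 9.81 × 1.36 × 10⁻³ / 108 = 1.2353 × 10⁻⁴ s⁻² ≈ 1.24 × 10⁻⁴ s⁻².

1.24 × 10⁻⁴ s⁻²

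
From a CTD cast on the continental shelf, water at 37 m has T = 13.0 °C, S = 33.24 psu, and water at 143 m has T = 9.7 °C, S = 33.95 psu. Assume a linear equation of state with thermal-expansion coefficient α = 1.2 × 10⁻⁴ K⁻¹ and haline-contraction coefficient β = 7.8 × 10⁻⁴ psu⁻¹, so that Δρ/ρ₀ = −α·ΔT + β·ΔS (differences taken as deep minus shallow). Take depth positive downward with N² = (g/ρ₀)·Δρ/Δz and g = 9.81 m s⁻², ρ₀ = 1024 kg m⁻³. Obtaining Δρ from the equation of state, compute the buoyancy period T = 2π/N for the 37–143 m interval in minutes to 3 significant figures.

ΔT = -3.3 K, ΔS = +0.71 psu (deep − shallow).
Δρ/ρ₀ = −αΔT + βΔS = 3.96 × 10⁻⁴ + 5.538 × 10⁻⁴ = 9.498 × 10⁻⁴, so Δρ ≈ 0.9726 kg m⁻³.
N² = (g/ρ₀)·Δρ/Δz = g·(Δρ/ρ₀)/Δz = 9.81 × 9.498 × 10⁻⁴ / 106 = 8.7901 × 10⁻⁵ s⁻².
N = √(8.7901 × 10⁻⁵) = 9.3756 × 10⁻³ rad s⁻¹ → T = 2π/N = 670.16 s = 11.169 min ≈ 11.2 min.

11.2 min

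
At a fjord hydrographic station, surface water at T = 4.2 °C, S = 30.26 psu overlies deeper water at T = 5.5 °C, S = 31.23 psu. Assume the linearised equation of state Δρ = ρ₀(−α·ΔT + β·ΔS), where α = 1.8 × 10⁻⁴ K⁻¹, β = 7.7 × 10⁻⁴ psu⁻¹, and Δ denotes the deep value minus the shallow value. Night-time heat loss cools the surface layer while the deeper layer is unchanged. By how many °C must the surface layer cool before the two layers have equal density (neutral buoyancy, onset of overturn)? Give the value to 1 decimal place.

Neutral buoyancy requires Δρ = 0, i.e. −α(T_deep − T_surf′) + β(S_deep − S_surf) = 0.
T_surf′ = T_deep − (β/α)·ΔS = 5.5 − (7.7 × 10⁻⁴/1.8 × 10⁻⁴)·(+0.97) = 1.351 °C.
Cooling required: 4.2 − (1.351) = 2.849 °C.

2.8 °C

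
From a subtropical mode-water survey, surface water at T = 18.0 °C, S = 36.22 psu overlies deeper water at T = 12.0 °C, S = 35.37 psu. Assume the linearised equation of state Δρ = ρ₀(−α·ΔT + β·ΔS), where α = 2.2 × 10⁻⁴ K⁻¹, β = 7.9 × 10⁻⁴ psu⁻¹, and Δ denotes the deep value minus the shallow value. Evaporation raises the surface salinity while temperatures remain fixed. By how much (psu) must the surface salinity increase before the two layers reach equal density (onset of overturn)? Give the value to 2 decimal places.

Neutral buoyancy requires −α(T_deep − T_surf) + β(S_deep − S_surf′) = 0.
S_surf′ = S_deep − (α/β)·ΔT = 35.37 − (2.2 × 10⁻⁴/7.9 × 10⁻⁴)·(-6.0) = 37.0409 psu.
Increase required: 37.0409 − 36.22 = 0.8209 psu.

0.82 psu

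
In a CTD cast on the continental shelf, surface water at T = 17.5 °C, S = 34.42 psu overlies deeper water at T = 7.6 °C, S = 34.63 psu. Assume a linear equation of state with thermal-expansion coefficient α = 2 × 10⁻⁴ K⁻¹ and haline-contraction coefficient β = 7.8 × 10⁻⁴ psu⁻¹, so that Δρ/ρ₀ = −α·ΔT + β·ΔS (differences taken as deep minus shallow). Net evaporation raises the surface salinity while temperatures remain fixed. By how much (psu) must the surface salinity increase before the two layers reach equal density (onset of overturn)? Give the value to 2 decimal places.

Neutral buoyancy requires −α(T_deep − T_surf) + β(S_deep − S_surf′) = 0.
S_surf′ = S_deep − (α/β)·ΔT = 34.63 − (2 × 10⁻⁴/7.8 × 10⁻⁴)·(-9.9) = 37.1685 psu.
Increase required: 37.1685 − 34.42 = 2.7485 psu.

2.75 psu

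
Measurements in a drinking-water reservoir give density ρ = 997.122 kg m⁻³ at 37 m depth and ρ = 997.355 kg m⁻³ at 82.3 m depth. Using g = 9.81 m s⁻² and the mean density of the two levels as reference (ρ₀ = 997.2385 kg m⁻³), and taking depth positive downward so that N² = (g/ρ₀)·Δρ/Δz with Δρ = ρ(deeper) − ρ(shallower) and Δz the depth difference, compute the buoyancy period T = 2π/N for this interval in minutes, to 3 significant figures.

Δρ = 997.355 − 997.122 = 0.233 kg m⁻³ over Δz = 82.3 − 37 = 45.3 m.
N² = (9.81/997.2385) × (0.233/45.3) = 5.0597 × 10⁻⁵ s⁻².
N = √(5.0597 × 10⁻⁵) = 7.1132 × 10⁻³ rad s⁻¹, so T = 2π/N = 883.31 s = 14.722 min ≈ 14.7 min.
A positive N² confirms static stability across the interval.

14.7 min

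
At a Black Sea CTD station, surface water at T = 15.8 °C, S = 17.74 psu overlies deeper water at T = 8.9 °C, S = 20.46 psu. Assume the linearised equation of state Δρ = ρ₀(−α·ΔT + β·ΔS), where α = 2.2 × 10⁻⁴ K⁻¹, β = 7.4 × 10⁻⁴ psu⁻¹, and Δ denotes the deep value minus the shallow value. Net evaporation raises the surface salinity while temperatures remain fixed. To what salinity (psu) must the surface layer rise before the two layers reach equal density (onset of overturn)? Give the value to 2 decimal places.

22.51 psu

Neutral buoyancy requires −α(T_deep − T_surf) + β(S_deep − S_surf′) = 0.
S_surf′ = S_deep − (α/β)·ΔT = 20.46 − (2.2 × 10⁻⁴/7.4 × 10⁻⁴)·(-6.9) = 22.5114 psu.
Increase required: 22.5114 − 17.74 = 4.7714 psu.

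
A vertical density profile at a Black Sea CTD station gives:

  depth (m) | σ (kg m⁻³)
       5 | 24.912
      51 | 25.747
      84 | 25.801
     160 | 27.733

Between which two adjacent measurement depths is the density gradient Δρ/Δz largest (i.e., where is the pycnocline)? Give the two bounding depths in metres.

84–160 m

Compute the density gradient over each adjacent pair:
  5–51 m: Δρ/Δz = 0.835/46 = 0.018 kg m⁻⁴
  51–84 m: Δρ/Δz = 0.054/33 = 1.6 × 10⁻³ kg m⁻⁴
  84–160 m: Δρ/Δz = 1.932/76 = 0.025 kg m⁻⁴
The largest gradient is in the 84–160 m interval — the pycnocline.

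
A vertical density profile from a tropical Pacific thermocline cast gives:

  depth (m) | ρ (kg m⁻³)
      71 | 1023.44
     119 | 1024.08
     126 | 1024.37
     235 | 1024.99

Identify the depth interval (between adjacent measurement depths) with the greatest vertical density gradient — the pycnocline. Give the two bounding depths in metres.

Compute the density gradient over each adjacent pair:
  71–119 m: Δρ/Δz = 0.64/48 = 0.013 kg m⁻⁴
  119–126 m: Δρ/Δz = 0.29/7 = 0.041 kg m⁻⁴
  126–235 m: Δρ/Δz = 0.62/109 = 5.7 × 10⁻³ kg m⁻⁴
The largest gradient is in the 119–126 m interval — the pycnocline.

119–126 m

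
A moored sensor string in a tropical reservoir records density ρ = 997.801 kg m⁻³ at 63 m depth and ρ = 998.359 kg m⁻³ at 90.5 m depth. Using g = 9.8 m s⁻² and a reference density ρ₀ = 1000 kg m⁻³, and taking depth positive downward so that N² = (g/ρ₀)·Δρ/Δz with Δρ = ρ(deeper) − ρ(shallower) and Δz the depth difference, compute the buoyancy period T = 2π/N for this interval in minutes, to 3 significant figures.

Δρ = 998.359 − 997.801 = 0.558 kg m⁻³ over Δz = 90.5 − 63 = 27.5 m.
N² = (9.8/1000) × (0.558/27.5) = 1.9885 × 10⁻⁴ s⁻².
N = √(1.9885 × 10⁻⁴) = 0.014101 rad s⁻¹, so T = 2π/N = 445.58 s = 7.4263 min ≈ 7.43 min.
Since Δρ > 0 the layer is stably stratified.

7.43 min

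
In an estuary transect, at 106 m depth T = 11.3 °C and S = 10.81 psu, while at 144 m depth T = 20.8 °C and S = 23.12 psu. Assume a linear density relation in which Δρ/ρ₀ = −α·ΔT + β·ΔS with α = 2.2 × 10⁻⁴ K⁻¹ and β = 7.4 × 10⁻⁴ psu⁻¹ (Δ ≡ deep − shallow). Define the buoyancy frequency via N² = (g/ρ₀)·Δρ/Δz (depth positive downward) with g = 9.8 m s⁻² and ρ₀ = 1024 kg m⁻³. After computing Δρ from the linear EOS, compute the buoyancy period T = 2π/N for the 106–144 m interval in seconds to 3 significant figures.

ΔT = +9.5 K, ΔS = +12.31 psu (deep − shallow).
Δρ/ρ₀ = −αΔT + βΔS = -2.09 × 10⁻³ + 9.1094 × 10⁻³ = 7.0194 × 10⁻³, so Δρ ≈ 7.188 kg m⁻³.
N² = (g/ρ₀)·Δρ/Δz = g·(Δρ/ρ₀)/Δz = 9.8 × 7.0194 × 10⁻³ / 38 = 1.8103 × 10⁻³ s⁻².
N = √(1.8103 × 10⁻³) = 0.042548 rad s⁻¹ → T = 2π/N = 147.67 s ≈ 148 s.

148 s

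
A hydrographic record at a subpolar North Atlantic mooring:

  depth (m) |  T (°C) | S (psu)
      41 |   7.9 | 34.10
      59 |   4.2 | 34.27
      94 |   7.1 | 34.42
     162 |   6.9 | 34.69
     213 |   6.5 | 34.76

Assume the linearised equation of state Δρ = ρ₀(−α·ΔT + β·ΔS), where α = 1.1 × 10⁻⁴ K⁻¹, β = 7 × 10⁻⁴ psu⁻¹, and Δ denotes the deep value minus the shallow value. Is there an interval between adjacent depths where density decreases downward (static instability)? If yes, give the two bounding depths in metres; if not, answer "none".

Evaluate Δρ/ρ₀ = −αΔT + βΔS across each adjacent pair:
  41–59 m: −αΔT+βΔS = −(1.1 × 10⁻⁴)(-3.7)+(7 × 10⁻⁴)(+0.17) = 5.3 × 10⁻⁴ → stable
  59–94 m: −αΔT+βΔS = −(1.1 × 10⁻⁴)(+2.9)+(7 × 10⁻⁴)(+0.15) = -2.1 × 10⁻⁴ → UNSTABLE
  94–162 m: −αΔT+βΔS = −(1.1 × 10⁻⁴)(-0.2)+(7 × 10⁻⁴)(+0.27) = 2.1 × 10⁻⁴ → stable
  162–213 m: −αΔT+βΔS = −(1.1 × 10⁻⁴)(-0.4)+(7 × 10⁻⁴)(+0.07) = 9.3 × 10⁻⁵ → stable
The 59–94 m interval has Δρ < 0: lighter water underlies denser water.

59–94 m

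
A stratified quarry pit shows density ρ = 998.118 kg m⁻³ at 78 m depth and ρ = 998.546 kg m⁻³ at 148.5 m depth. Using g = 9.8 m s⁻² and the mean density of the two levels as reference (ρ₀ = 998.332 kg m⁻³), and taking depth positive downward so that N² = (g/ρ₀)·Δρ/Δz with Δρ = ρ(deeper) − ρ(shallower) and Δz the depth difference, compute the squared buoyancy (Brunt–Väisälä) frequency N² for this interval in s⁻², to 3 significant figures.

5.96 × 10⁻⁵ s⁻²

Δρ = 998.546 − 998.118 = 0.428 kg m⁻³ over Δz = 148.5 − 78 = 70.5 m.
N² = (9.8/998.332) × (0.428/70.5) = 5.9594 × 10⁻⁵ s⁻² ≈ 5.96 × 10⁻⁵ s⁻².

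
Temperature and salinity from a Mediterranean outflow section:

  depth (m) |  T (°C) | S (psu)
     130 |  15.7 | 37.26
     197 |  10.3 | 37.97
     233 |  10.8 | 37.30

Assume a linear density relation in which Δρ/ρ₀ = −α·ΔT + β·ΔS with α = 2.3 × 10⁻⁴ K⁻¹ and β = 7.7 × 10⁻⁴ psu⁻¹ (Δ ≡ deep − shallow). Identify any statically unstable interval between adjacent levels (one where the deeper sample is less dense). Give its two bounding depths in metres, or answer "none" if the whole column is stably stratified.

Evaluate Δρ/ρ₀ = −αΔT + βΔS across each adjacent pair:
  130–197 m: −αΔT+βΔS = −(2.3 × 10⁻⁴)(-5.4)+(7.7 × 10⁻⁴)(+0.71) = 1.8 × 10⁻³ → stable
  197–233 m: −αΔT+βΔS = −(2.3 × 10⁻⁴)(+0.5)+(7.7 × 10⁻⁴)(-0.67) = -6.3 × 10⁻⁴ → UNSTABLE
The 197–233 m interval has Δρ < 0: lighter water underlies denser water.

197–233 m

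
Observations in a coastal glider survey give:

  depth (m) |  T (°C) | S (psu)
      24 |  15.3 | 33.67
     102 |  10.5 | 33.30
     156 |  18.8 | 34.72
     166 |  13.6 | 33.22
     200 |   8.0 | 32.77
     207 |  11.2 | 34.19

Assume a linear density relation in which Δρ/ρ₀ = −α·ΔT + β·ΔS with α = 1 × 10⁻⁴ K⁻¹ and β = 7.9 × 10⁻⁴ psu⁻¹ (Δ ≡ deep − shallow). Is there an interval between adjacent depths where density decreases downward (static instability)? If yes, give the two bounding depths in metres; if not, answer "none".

156–166 m

Evaluate Δρ/ρ₀ = −αΔT + βΔS across each adjacent pair:
  24–102 m: −αΔT+βΔS = −(1 × 10⁻⁴)(-4.8)+(7.9 × 10⁻⁴)(-0.37) = 1.9 × 10⁻⁴ → stable
  102–156 m: −αΔT+βΔS = −(1 × 10⁻⁴)(+8.3)+(7.9 × 10⁻⁴)(+1.42) = 2.9 × 10⁻⁴ → stable
  156–166 m: −αΔT+βΔS = −(1 × 10⁻⁴)(-5.2)+(7.9 × 10⁻⁴)(-1.50) = -6.7 × 10⁻⁴ → UNSTABLE
  166–200 m: −αΔT+βΔS = −(1 × 10⁻⁴)(-5.6)+(7.9 × 10⁻⁴)(-0.45) = 2.0 × 10⁻⁴ → stable
  200–207 m: −αΔT+βΔS = −(1 × 10⁻⁴)(+3.2)+(7.9 × 10⁻⁴)(+1.42) = 8.0 × 10⁻⁴ → stable
The 156–166 m interval has Δρ < 0: lighter water underlies denser water.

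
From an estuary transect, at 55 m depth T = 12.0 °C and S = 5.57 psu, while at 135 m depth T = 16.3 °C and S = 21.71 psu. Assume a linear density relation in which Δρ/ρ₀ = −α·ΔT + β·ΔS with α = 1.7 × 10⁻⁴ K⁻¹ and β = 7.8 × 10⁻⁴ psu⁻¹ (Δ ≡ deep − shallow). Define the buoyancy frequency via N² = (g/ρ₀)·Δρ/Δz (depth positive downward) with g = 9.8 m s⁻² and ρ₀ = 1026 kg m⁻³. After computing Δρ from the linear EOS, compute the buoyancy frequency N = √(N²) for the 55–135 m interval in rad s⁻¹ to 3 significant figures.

ΔT = +4.3 K, ΔS = +16.14 psu (deep − shallow).
Δρ/ρ₀ = −αΔT + βΔS = -7.31 × 10⁻⁴ + 0.0125892 = 0.0118582, so Δρ ≈ 12.17 kg m⁻³.
N² = (g/ρ₀)·Δρ/Δz = g·(Δρ/ρ₀)/Δz = 9.8 × 0.0118582 / 80 = 1.4526 × 10⁻³ s⁻².
N = √(1.4526 × 10⁻³) = 0.038113 rad s⁻¹ ≈ 0.0381 rad s⁻¹.

0.0381 rad s⁻¹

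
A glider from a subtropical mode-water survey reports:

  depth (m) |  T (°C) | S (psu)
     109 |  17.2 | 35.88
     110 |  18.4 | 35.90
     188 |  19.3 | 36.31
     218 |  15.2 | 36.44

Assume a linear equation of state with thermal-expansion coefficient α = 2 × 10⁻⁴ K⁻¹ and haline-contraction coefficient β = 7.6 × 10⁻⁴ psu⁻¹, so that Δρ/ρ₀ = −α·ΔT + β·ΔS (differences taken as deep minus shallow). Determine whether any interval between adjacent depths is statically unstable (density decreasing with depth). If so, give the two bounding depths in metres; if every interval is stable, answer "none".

Evaluate Δρ/ρ₀ = −αΔT + βΔS across each adjacent pair:
  109–110 m: −αΔT+βΔS = −(2 × 10⁻⁴)(+1.2)+(7.6 × 10⁻⁴)(+0.02) = -2.2 × 10⁻⁴ → UNSTABLE
  110–188 m: −αΔT+βΔS = −(2 × 10⁻⁴)(+0.9)+(7.6 × 10⁻⁴)(+0.41) = 1.3 × 10⁻⁴ → stable
  188–218 m: −αΔT+βΔS = −(2 × 10⁻⁴)(-4.1)+(7.6 × 10⁻⁴)(+0.13) = 9.2 × 10⁻⁴ → stable
The 109–110 m interval has Δρ < 0: lighter water underlies denser water.

109–110 m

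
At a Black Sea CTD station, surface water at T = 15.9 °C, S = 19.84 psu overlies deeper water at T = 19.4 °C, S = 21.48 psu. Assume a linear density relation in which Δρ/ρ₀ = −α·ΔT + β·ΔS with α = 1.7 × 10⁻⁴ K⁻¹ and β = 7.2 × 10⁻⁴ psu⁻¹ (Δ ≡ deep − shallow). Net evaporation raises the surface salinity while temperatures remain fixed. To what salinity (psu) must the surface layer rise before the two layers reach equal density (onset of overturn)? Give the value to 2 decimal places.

Neutral buoyancy requires −α(T_deep − T_surf) + β(S_deep − S_surf′) = 0.
S_surf′ = S_deep − (α/β)·ΔT = 21.48 − (1.7 × 10⁻⁴/7.2 × 10⁻⁴)·(+3.5) = 20.6536 psu.
Increase required: 20.6536 − 19.84 = 0.8136 psu.

20.65 psu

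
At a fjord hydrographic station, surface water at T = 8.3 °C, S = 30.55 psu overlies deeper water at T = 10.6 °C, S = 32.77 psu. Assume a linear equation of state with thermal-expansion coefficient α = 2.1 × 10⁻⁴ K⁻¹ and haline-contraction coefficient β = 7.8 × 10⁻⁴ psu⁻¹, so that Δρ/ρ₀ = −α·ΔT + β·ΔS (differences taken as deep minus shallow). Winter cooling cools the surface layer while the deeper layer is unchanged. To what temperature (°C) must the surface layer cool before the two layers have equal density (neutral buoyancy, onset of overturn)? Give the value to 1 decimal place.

2.4 °C

Neutral buoyancy requires Δρ = 0, i.e. −α(T_deep − T_surf′) + β(S_deep − S_surf) = 0.
T_surf′ = T_deep − (β/α)·ΔS = 10.6 − (7.8 × 10⁻⁴/2.1 × 10⁻⁴)·(+2.22) = 2.354 °C.
Cooling required: 8.3 − (2.354) = 5.946 °C.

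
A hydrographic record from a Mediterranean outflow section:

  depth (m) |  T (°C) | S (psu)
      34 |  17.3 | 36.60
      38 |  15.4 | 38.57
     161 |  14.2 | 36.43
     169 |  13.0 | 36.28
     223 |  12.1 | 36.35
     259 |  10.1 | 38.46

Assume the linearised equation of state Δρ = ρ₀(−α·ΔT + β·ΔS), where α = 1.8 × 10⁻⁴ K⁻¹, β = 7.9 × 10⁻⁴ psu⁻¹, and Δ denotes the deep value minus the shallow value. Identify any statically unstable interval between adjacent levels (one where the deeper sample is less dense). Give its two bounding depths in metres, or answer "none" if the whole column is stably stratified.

38–161 m

Evaluate Δρ/ρ₀ = −αΔT + βΔS across each adjacent pair:
  34–38 m: −αΔT+βΔS = −(1.8 × 10⁻⁴)(-1.9)+(7.9 × 10⁻⁴)(+1.97) = 1.9 × 10⁻³ → stable
  38–161 m: −αΔT+βΔS = −(1.8 × 10⁻⁴)(-1.2)+(7.9 × 10⁻⁴)(-2.14) = -1.5 × 10⁻³ → UNSTABLE
  161–169 m: −αΔT+βΔS = −(1.8 × 10⁻⁴)(-1.2)+(7.9 × 10⁻⁴)(-0.15) = 9.8 × 10⁻⁵ → stable
  169–223 m: −αΔT+βΔS = −(1.8 × 10⁻⁴)(-0.9)+(7.9 × 10⁻⁴)(+0.07) = 2.2 × 10⁻⁴ → stable
  223–259 m: −αΔT+βΔS = −(1.8 × 10⁻⁴)(-2.0)+(7.9 × 10⁻⁴)(+2.11) = 2.0 × 10⁻³ → stable
The 38–161 m interval has Δρ < 0: lighter water underlies denser water.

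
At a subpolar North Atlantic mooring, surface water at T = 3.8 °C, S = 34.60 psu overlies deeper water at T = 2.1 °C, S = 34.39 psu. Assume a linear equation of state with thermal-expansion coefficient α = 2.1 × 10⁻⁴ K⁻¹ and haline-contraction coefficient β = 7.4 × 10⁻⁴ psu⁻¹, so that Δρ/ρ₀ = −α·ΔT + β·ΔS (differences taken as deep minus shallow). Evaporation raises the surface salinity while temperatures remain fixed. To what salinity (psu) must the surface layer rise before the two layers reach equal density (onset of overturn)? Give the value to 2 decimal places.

34.87 psu

Neutral buoyancy requires −α(T_deep − T_surf) + β(S_deep − S_surf′) = 0.
S_surf′ = S_deep − (α/β)·ΔT = 34.39 − (2.1 × 10⁻⁴/7.4 × 10⁻⁴)·(-1.7) = 34.8724 psu.
Increase required: 34.8724 − 34.60 = 0.2724 psu.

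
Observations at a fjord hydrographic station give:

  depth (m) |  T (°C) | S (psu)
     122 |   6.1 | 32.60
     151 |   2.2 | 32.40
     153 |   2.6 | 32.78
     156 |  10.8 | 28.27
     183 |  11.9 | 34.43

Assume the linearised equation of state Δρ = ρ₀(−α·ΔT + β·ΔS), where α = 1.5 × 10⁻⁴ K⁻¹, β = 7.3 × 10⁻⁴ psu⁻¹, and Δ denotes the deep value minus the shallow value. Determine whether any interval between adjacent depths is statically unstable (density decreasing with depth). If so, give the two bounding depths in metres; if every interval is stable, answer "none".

Evaluate Δρ/ρ₀ = −αΔT + βΔS across each adjacent pair:
  122–151 m: −αΔT+βΔS = −(1.5 × 10⁻⁴)(-3.9)+(7.3 × 10⁻⁴)(-0.20) = 4.4 × 10⁻⁴ → stable
  151–153 m: −αΔT+βΔS = −(1.5 × 10⁻⁴)(+0.4)+(7.3 × 10⁻⁴)(+0.38) = 2.2 × 10⁻⁴ → stable
  153–156 m: −αΔT+βΔS = −(1.5 × 10⁻⁴)(+8.2)+(7.3 × 10⁻⁴)(-4.51) = -4.5 × 10⁻³ → UNSTABLE
  156–183 m: −αΔT+βΔS = −(1.5 × 10⁻⁴)(+1.1)+(7.3 × 10⁻⁴)(+6.16) = 4.3 × 10⁻³ → stable
The 153–156 m interval has Δρ < 0: lighter water underlies denser water.

153–156 m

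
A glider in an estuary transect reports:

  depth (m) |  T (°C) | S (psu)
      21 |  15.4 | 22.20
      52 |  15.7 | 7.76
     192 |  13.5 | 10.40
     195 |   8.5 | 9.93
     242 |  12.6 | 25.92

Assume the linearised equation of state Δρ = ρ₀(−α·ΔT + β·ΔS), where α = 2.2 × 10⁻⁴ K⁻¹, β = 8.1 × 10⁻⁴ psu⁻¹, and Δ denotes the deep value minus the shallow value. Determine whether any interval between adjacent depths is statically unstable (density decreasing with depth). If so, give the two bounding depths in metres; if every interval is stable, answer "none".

Evaluate Δρ/ρ₀ = −αΔT + βΔS across each adjacent pair:
  21–52 m: −αΔT+βΔS = −(2.2 × 10⁻⁴)(+0.3)+(8.1 × 10⁻⁴)(-14.44) = -0.012 → UNSTABLE
  52–192 m: −αΔT+βΔS = −(2.2 × 10⁻⁴)(-2.2)+(8.1 × 10⁻⁴)(+2.64) = 2.6 × 10⁻³ → stable
  192–195 m: −αΔT+βΔS = −(2.2 × 10⁻⁴)(-5.0)+(8.1 × 10⁻⁴)(-0.47) = 7.2 × 10⁻⁴ → stable
  195–242 m: −αΔT+βΔS = −(2.2 × 10⁻⁴)(+4.1)+(8.1 × 10⁻⁴)(+15.99) = 0.012 → stable
The 21–52 m interval has Δρ < 0: lighter water underlies denser water.

21–52 m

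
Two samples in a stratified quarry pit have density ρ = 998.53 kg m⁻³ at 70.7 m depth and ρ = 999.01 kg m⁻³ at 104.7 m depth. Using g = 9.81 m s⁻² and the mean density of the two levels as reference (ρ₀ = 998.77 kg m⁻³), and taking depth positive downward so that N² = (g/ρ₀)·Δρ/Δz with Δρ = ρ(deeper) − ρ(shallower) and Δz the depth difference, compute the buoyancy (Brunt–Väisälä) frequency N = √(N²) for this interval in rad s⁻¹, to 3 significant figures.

0.0118 rad s⁻¹

Δρ = 999.01 − 998.53 = 0.48 kg m⁻³ over Δz = 104.7 − 70.7 = 34 m.
N² = (9.81/998.77) × (0.48/34) = 1.3866 × 10⁻⁴ s⁻².
N = √(1.3866 × 10⁻⁴) = 0.011775 rad s⁻¹ ≈ 0.0118 rad s⁻¹.
A positive N² confirms static stability across the interval.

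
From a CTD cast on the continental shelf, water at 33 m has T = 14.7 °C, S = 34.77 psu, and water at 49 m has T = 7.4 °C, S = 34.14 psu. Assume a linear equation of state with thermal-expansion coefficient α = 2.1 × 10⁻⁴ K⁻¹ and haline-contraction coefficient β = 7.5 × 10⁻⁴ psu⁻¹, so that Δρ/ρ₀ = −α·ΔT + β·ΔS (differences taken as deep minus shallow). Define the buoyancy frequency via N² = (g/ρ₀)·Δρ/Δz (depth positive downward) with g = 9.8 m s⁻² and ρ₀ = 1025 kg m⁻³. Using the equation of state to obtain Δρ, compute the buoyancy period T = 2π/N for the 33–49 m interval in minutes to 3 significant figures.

4.11 min

ΔT = -7.3 K, ΔS = -0.63 psu (deep − shallow).
Δρ/ρ₀ = −αΔT + βΔS = 1.533 × 10⁻³ − 4.725 × 10⁻⁴ = 1.0605 × 10⁻³, so Δρ ≈ 1.087 kg m⁻³.
N² = (g/ρ₀)·Δρ/Δz = g·(Δρ/ρ₀)/Δz = 9.8 × 1.0605 × 10⁻³ / 16 = 6.4956 × 10⁻⁴ s⁻².
N = √(6.4956 × 10⁻⁴) = 0.025486 rad s⁻¹ → T = 2π/N = 246.53 s = 4.1088 min ≈ 4.11 min.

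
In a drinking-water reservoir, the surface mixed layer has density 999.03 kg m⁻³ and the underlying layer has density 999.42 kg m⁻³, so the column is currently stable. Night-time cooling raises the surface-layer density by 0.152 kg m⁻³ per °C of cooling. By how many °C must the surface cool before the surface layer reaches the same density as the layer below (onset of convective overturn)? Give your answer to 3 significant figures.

2.57 °C

Density deficit of the surface layer: 999.42 − 999.03 = 0.39 kg m⁻³.
Required change = 0.39 / 0.152 = 2.57 °C.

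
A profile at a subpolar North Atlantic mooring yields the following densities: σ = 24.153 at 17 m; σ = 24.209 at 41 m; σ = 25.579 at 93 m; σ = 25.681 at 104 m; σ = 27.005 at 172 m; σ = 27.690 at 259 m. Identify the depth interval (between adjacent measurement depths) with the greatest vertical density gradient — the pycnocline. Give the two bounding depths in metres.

Compute the density gradient over each adjacent pair:
  17–41 m: Δρ/Δz = 0.056/24 = 2.3 × 10⁻³ kg m⁻⁴
  41–93 m: Δρ/Δz = 1.370/52 = 0.026 kg m⁻⁴
  93–104 m: Δρ/Δz = 0.102/11 = 9.3 × 10⁻³ kg m⁻⁴
  104–172 m: Δρ/Δz = 1.324/68 = 0.019 kg m⁻⁴
  172–259 m: Δρ/Δz = 0.685/87 = 7.9 × 10⁻³ kg m⁻⁴
The largest gradient is in the 41–93 m interval — the pycnocline.

41–93 m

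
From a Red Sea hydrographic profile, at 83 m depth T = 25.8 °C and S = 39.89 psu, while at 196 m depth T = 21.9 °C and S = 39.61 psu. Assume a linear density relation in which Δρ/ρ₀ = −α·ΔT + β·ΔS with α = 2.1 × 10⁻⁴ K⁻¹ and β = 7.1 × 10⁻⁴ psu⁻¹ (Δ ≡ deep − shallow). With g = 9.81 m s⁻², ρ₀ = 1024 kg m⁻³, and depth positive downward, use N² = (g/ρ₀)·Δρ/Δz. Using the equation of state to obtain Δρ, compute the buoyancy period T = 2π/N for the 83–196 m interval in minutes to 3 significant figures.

ΔT = -3.9 K, ΔS = -0.28 psu (deep − shallow).
Δρ/ρ₀ = −αΔT + βΔS = 8.19 × 10⁻⁴ − 1.988 × 10⁻⁴ = 6.202 × 10⁻⁴, so Δρ ≈ 0.6351 kg m⁻³.
N² = (g/ρ₀)·Δρ/Δz = g·(Δρ/ρ₀)/Δz = 9.81 × 6.202 × 10⁻⁴ / 113 = 5.3842 × 10⁻⁵ s⁻².
N = √(5.3842 × 10⁻⁵) = 7.3377 × 10⁻³ rad s⁻¹ → T = 2π/N = 856.29 s = 14.271 min ≈ 14.3 min.

14.3 min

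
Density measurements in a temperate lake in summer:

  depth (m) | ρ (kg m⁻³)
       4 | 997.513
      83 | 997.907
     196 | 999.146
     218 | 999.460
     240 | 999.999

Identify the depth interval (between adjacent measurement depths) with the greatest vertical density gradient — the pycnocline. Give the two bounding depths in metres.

218–240 m

Compute the density gradient over each adjacent pair:
  4–83 m: Δρ/Δz = 0.394/79 = 5.0 × 10⁻³ kg m⁻⁴
  83–196 m: Δρ/Δz = 1.239/113 = 0.011 kg m⁻⁴
  196–218 m: Δρ/Δz = 0.314/22 = 0.014 kg m⁻⁴
  218–240 m: Δρ/Δz = 0.539/22 = 0.025 kg m⁻⁴
The largest gradient is in the 218–240 m interval — the pycnocline.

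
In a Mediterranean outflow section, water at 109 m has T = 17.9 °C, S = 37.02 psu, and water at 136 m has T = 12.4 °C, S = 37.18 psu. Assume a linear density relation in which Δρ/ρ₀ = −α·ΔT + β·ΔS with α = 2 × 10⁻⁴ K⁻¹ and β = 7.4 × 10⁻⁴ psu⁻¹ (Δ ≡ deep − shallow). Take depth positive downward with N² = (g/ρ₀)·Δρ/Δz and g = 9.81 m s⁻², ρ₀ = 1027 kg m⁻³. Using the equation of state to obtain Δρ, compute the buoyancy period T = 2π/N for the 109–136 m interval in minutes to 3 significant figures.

ΔT = -5.5 K, ΔS = +0.16 psu (deep − shallow).
Δρ/ρ₀ = −αΔT + βΔS = 1.10 × 10⁻³ + 1.184 × 10⁻⁴ = 1.2184 × 10⁻³, so Δρ ≈ 1.251 kg m⁻³.
N² = (g/ρ₀)·Δρ/Δz = g·(Δρ/ρ₀)/Δz = 9.81 × 1.2184 × 10⁻³ / 27 = 4.4269 × 10⁻⁴ s⁻².
N = √(4.4269 × 10⁻⁴) = 0.021040 rad s⁻¹ → T = 2π/N = 298.63 s = 4.9772 min ≈ 4.98 min.

4.98 min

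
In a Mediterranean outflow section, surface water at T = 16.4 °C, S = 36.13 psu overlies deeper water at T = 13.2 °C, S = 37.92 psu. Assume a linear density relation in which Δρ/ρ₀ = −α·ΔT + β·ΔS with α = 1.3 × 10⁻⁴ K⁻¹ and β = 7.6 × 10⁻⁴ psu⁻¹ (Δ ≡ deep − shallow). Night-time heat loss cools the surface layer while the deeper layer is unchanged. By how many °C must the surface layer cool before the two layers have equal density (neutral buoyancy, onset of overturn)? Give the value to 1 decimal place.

13.7 °C

Neutral buoyancy requires Δρ = 0, i.e. −α(T_deep − T_surf′) + β(S_deep − S_surf) = 0.
T_surf′ = T_deep − (β/α)·ΔS = 13.2 − (7.6 × 10⁻⁴/1.3 × 10⁻⁴)·(+1.79) = 2.735 °C.
Cooling required: 16.4 − (2.735) = 13.665 °C.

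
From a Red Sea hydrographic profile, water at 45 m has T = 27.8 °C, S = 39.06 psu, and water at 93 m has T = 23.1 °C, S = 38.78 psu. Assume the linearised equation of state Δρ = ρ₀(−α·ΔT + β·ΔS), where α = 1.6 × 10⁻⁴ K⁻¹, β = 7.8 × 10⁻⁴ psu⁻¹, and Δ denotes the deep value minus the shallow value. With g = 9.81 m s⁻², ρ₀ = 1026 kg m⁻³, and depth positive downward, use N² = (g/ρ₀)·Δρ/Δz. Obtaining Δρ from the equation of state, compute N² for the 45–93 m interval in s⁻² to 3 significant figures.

ΔT = -4.7 K, ΔS = -0.28 psu (deep − shallow).
Δρ/ρ₀ = −αΔT + βΔS = 7.52 × 10⁻⁴ − 2.184 × 10⁻⁴ = 5.336 × 10⁻⁴, so Δρ ≈ 0.5475 kg m⁻³.
N² = (g/ρ₀)·Δρ/Δz = g·(Δρ/ρ₀)/Δz = 9.81 × 5.336 × 10⁻⁴ / 48 = 1.0905 × 10⁻⁴ s⁻² ≈ 1.09 × 10⁻⁴ s⁻².

1.09 × 10⁻⁴ s⁻²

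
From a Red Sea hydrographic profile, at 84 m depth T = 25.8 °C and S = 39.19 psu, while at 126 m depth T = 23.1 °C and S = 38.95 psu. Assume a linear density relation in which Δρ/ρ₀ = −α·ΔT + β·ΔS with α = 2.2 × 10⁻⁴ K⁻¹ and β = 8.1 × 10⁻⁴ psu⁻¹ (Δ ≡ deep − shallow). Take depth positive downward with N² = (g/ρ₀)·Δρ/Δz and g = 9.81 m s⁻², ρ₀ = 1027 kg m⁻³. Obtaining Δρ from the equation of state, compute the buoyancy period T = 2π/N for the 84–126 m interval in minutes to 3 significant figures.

ΔT = -2.7 K, ΔS = -0.24 psu (deep − shallow).
Δρ/ρ₀ = −αΔT + βΔS = 5.94 × 10⁻⁴ − 1.944 × 10⁻⁴ = 3.996 × 10⁻⁴, so Δρ ≈ 0.4104 kg m⁻³.
N² = (g/ρ₀)·Δρ/Δz = g·(Δρ/ρ₀)/Δz = 9.81 × 3.996 × 10⁻⁴ / 42 = 9.3335 × 10⁻⁵ s⁻².
N = √(9.3335 × 10⁻⁵) = 9.6610 × 10⁻³ rad s⁻¹ → T = 2π/N = 650.37 s = 10.839 min ≈ 10.8 min.

10.8 min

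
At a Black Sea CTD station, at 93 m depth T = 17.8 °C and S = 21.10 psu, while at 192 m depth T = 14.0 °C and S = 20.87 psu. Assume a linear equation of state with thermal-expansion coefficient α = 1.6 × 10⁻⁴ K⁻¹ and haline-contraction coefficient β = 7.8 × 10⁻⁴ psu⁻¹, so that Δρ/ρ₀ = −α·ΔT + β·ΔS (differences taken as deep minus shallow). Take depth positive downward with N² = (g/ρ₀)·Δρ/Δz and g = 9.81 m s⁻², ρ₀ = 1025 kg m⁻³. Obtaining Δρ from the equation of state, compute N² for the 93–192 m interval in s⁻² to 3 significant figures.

ΔT = -3.8 K, ΔS = -0.23 psu (deep − shallow).
Δρ/ρ₀ = −αΔT + βΔS = 6.08 × 10⁻⁴ − 1.794 × 10⁻⁴ = 4.286 × 10⁻⁴, so Δρ ≈ 0.4393 kg m⁻³.
N² = (g/ρ₀)·Δρ/Δz = g·(Δρ/ρ₀)/Δz = 9.81 × 4.286 × 10⁻⁴ / 99 = 4.2470 × 10⁻⁵ s⁻² ≈ 4.25 × 10⁻⁵ s⁻².

4.25 × 10⁻⁵ s⁻²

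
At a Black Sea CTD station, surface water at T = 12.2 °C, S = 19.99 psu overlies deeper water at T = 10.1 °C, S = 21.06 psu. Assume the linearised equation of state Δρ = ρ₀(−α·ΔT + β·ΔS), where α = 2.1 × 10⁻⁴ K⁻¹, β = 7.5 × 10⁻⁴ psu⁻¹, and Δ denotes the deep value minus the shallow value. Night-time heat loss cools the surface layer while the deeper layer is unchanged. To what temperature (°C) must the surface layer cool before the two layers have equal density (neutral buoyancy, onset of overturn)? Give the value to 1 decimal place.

6.3 °C

Neutral buoyancy requires Δρ = 0, i.e. −α(T_deep − T_surf′) + β(S_deep − S_surf) = 0.
T_surf′ = T_deep − (β/α)·ΔS = 10.1 − (7.5 × 10⁻⁴/2.1 × 10⁻⁴)·(+1.07) = 6.279 °C.
Cooling required: 12.2 − (6.279) = 5.921 °C.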